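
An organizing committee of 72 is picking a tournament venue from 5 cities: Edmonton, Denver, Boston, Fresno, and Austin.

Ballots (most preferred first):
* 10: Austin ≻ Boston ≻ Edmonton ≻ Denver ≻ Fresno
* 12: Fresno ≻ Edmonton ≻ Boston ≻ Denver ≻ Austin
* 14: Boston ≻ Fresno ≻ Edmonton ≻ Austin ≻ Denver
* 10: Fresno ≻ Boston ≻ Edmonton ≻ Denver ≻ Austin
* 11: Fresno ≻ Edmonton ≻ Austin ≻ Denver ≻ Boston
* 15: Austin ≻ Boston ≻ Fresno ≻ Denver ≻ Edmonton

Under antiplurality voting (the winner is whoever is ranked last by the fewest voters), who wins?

Last-place votes: Edmonton 15, Denver 14, Boston 11, Fresno 10, Austin 22.

Fresno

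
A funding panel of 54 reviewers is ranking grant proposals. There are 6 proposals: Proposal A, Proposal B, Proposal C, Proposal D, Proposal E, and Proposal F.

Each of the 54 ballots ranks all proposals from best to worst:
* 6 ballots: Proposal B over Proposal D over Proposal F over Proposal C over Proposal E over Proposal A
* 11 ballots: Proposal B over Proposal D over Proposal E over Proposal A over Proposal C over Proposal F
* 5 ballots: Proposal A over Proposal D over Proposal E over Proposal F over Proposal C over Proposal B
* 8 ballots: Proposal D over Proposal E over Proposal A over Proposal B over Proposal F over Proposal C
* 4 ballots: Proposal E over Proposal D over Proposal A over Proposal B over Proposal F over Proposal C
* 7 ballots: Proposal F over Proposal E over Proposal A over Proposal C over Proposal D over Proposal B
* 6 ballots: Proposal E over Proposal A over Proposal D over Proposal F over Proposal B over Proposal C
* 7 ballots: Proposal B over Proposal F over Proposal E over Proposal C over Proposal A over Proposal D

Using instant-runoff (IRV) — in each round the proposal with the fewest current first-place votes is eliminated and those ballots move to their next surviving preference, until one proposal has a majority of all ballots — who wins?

Proposal E

Round 1: Proposal A 5, Proposal B 24, Proposal C 0, Proposal D 8, Proposal E 10, Proposal F 7. Proposal C eliminated.
Round 2: Proposal A 5, Proposal B 24, Proposal D 8, Proposal E 10, Proposal F 7. Proposal A eliminated.
Round 3: Proposal B 24, Proposal D 13, Proposal E 10, Proposal F 7. Proposal F eliminated.
Round 4: Proposal B 24, Proposal D 13, Proposal E 17. Proposal D eliminated.
Round 5: Proposal B 24, Proposal E 30. Proposal E has a majority (≥28).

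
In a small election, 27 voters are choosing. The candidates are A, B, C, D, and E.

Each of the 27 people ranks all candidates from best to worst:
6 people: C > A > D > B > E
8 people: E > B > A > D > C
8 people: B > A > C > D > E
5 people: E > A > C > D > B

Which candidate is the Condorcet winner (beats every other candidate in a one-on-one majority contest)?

B

B vs A: 16–11
B vs C: 16–11
B vs D: 16–11
B vs E: 14–13
B beats every other candidate.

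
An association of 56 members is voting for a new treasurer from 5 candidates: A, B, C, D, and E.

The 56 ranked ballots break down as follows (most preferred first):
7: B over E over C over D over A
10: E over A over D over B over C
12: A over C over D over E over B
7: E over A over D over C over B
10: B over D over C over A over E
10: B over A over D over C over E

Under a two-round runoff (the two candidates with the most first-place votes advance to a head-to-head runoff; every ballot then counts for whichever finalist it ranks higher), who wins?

E

Round 1 first-place votes: A 12, B 27, C 0, D 0, E 17. B and E advance.
Runoff: B is ranked above E on 27 ballots, E above B on 29.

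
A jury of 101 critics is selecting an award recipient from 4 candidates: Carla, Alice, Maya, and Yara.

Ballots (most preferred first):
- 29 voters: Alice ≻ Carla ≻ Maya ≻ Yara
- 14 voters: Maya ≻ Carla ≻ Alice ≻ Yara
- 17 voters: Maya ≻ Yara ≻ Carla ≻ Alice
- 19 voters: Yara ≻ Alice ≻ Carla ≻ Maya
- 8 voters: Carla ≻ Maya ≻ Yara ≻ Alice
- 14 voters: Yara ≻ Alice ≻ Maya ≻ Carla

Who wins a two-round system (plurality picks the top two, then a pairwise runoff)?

Maya

Round 1 first-place votes: Carla 8, Alice 29, Maya 31, Yara 33. Yara and Maya advance.
Runoff: Yara is ranked above Maya on 33 ballots, Maya above Yara on 68.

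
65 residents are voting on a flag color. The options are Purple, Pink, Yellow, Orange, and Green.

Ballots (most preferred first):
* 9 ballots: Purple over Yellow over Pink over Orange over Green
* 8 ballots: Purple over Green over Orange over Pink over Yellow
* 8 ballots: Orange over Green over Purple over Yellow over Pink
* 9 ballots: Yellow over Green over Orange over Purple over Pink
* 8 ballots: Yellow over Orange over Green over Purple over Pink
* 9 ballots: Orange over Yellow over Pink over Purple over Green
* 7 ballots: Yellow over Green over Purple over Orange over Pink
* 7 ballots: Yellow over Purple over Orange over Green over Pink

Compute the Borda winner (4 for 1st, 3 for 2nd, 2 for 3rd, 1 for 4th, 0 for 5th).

Yellow

Purple: 9×4 + 8×4 + 8×2 + 9×1 + 8×1 + 9×1 + 7×2 + 7×3 = 145
Pink: 9×2 + 8×1 + 8×0 + 9×0 + 8×0 + 9×2 + 7×0 + 7×0 = 44
Yellow: 9×3 + 8×0 + 8×1 + 9×4 + 8×4 + 9×3 + 7×4 + 7×4 = 186
Orange: 9×1 + 8×2 + 8×4 + 9×2 + 8×3 + 9×4 + 7×1 + 7×2 = 156
Green: 9×0 + 8×3 + 8×3 + 9×3 + 8×2 + 9×0 + 7×3 + 7×1 = 119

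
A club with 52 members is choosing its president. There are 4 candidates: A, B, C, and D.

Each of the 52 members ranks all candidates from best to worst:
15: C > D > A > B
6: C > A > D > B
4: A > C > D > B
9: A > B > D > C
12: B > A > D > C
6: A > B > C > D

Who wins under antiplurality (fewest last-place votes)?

A

Last-place votes: A 0, B 25, C 21, D 6.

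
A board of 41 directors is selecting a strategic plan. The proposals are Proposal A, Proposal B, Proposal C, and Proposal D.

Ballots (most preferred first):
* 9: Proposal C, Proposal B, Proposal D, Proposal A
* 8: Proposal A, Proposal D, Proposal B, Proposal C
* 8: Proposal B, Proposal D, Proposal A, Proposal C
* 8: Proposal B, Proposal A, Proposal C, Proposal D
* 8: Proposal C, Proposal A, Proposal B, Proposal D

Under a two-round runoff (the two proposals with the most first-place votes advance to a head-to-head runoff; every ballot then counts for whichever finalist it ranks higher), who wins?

Round 1 first-place votes: Proposal A 8, Proposal B 16, Proposal C 17, Proposal D 0. Proposal C and Proposal B advance.
Runoff: Proposal C is ranked above Proposal B on 17 ballots, Proposal B above Proposal C on 24.

Proposal B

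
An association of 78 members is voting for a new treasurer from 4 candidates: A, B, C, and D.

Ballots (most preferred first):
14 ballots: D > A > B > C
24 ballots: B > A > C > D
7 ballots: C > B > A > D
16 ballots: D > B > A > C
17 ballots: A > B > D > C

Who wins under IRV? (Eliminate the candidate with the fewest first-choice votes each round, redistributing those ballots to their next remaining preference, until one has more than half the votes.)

Round 1: A 17, B 24, C 7, D 30. C eliminated.
Round 2: A 17, B 31, D 30. A eliminated.
Round 3: B 48, D 30. B has a majority (≥40).

B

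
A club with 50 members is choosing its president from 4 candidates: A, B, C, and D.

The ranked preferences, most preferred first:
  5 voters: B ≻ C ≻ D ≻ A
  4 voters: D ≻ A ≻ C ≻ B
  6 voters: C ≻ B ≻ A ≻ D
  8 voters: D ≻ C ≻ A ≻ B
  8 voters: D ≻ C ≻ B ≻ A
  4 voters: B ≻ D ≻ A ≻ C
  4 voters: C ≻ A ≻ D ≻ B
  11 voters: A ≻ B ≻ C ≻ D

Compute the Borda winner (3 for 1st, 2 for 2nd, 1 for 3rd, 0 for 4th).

C

A: 5×0 + 4×2 + 6×1 + 8×1 + 8×0 + 4×1 + 4×2 + 11×3 = 67
B: 5×3 + 4×0 + 6×2 + 8×0 + 8×1 + 4×3 + 4×0 + 11×2 = 69
C: 5×2 + 4×1 + 6×3 + 8×2 + 8×2 + 4×0 + 4×3 + 11×1 = 87
D: 5×1 + 4×3 + 6×0 + 8×3 + 8×3 + 4×2 + 4×1 + 11×0 = 77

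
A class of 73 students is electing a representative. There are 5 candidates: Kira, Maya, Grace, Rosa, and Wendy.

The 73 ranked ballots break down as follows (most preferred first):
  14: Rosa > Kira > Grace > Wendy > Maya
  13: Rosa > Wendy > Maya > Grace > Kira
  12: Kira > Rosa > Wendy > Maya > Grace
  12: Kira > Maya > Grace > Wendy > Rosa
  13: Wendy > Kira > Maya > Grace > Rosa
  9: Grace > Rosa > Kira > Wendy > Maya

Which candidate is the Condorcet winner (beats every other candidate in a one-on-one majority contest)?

Kira

Kira vs Maya: 60–13
Kira vs Grace: 51–22
Kira vs Rosa: 37–36
Kira vs Wendy: 47–26
Kira beats every other candidate.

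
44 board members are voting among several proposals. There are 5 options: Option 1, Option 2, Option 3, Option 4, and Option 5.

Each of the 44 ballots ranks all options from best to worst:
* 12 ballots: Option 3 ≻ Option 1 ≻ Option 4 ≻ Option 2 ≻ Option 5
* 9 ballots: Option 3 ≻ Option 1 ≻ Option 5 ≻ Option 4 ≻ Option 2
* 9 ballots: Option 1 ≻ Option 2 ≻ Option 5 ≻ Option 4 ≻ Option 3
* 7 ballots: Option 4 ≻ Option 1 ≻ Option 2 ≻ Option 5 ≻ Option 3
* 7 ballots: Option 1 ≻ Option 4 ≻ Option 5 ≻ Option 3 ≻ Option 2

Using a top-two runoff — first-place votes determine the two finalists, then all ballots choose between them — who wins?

Round 1 first-place votes: Option 1 16, Option 2 0, Option 3 21, Option 4 7, Option 5 0. Option 3 and Option 1 advance.
Runoff: Option 3 is ranked above Option 1 on 21 ballots, Option 1 above Option 3 on 23.

Option 1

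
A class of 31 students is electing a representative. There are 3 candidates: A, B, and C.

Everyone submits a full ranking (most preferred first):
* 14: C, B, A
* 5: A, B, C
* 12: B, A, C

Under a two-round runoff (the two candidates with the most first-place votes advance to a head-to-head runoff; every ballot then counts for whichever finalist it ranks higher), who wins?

B

Round 1 first-place votes: A 5, B 12, C 14. C and B advance.
Runoff: C is ranked above B on 14 ballots, B above C on 17.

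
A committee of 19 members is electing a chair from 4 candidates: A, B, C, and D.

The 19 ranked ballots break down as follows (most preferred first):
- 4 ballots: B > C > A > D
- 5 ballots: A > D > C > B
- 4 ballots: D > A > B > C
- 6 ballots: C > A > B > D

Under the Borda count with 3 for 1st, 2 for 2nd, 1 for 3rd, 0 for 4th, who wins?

A: 4×1 + 5×3 + 4×2 + 6×2 = 39
B: 4×3 + 5×0 + 4×1 + 6×1 = 22
C: 4×2 + 5×1 + 4×0 + 6×3 = 31
D: 4×0 + 5×2 + 4×3 + 6×0 = 22

A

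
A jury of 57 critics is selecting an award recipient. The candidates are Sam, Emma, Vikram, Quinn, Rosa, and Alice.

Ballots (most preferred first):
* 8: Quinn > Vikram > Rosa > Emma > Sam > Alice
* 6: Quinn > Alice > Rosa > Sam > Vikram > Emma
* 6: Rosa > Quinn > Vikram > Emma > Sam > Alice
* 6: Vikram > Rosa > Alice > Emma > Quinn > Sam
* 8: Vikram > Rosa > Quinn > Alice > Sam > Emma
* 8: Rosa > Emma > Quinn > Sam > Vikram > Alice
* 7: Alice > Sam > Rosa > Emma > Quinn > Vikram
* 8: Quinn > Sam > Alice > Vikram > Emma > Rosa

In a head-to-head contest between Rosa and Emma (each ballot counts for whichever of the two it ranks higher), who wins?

Rosa is ranked above Emma on 49 ballots; Emma above Rosa on 8.

Rosa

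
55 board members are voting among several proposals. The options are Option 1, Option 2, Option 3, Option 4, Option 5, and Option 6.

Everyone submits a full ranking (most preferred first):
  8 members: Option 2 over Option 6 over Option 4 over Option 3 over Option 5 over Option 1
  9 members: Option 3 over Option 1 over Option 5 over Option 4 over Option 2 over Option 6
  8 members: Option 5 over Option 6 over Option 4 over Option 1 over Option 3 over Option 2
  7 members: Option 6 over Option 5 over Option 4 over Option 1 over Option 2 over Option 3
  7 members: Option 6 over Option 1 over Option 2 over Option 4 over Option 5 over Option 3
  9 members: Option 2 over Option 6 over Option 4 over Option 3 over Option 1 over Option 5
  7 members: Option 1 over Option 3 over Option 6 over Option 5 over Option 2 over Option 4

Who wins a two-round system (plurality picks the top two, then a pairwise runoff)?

Option 6

Round 1 first-place votes: Option 1 7, Option 2 17, Option 3 9, Option 4 0, Option 5 8, Option 6 14. Option 2 and Option 6 advance.
Runoff: Option 2 is ranked above Option 6 on 26 ballots, Option 6 above Option 2 on 29.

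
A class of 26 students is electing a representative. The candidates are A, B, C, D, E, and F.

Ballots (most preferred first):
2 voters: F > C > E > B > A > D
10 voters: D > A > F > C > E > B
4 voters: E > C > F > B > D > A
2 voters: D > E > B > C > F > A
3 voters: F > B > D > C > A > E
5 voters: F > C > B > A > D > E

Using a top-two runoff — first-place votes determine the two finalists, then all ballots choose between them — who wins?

F

Round 1 first-place votes: A 0, B 0, C 0, D 12, E 4, F 10. D and F advance.
Runoff: D is ranked above F on 12 ballots, F above D on 14.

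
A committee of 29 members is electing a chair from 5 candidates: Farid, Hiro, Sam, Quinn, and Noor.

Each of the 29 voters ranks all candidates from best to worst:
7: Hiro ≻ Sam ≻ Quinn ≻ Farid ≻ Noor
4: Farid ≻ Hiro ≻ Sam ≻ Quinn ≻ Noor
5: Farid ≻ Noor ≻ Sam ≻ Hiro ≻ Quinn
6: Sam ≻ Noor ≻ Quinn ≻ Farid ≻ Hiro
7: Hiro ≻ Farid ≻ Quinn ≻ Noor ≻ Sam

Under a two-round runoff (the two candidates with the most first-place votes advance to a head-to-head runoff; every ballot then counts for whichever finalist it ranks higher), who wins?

Farid

Round 1 first-place votes: Farid 9, Hiro 14, Sam 6, Quinn 0, Noor 0. Hiro and Farid advance.
Runoff: Hiro is ranked above Farid on 14 ballots, Farid above Hiro on 15.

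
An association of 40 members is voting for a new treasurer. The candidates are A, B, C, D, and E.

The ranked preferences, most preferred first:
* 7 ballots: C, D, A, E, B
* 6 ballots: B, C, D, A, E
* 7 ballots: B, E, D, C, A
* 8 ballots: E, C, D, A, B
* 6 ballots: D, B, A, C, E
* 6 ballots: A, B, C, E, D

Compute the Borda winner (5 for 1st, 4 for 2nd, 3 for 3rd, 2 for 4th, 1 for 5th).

A: 7×3 + 6×2 + 7×1 + 8×2 + 6×3 + 6×5 = 104
B: 7×1 + 6×5 + 7×5 + 8×1 + 6×4 + 6×4 = 128
C: 7×5 + 6×4 + 7×2 + 8×4 + 6×2 + 6×3 = 135
D: 7×4 + 6×3 + 7×3 + 8×3 + 6×5 + 6×1 = 127
E: 7×2 + 6×1 + 7×4 + 8×5 + 6×1 + 6×2 = 106

C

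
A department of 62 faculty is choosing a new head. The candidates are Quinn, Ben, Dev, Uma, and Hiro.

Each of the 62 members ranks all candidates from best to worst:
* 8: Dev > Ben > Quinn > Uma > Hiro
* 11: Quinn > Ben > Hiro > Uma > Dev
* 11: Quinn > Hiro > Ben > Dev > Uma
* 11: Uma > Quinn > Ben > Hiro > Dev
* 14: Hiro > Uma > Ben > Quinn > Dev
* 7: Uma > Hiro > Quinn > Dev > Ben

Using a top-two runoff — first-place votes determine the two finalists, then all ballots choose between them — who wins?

Round 1 first-place votes: Quinn 22, Ben 0, Dev 8, Uma 18, Hiro 14. Quinn and Uma advance.
Runoff: Quinn is ranked above Uma on 30 ballots, Uma above Quinn on 32.

Uma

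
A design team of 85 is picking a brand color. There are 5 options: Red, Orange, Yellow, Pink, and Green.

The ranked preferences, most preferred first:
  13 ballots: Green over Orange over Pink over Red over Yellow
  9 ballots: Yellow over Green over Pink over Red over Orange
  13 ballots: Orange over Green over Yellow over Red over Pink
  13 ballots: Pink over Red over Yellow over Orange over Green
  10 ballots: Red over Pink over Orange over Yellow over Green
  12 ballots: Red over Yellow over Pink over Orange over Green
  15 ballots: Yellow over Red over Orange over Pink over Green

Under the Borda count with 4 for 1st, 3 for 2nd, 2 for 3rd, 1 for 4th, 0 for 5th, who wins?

Red: 13×1 + 9×1 + 13×1 + 13×3 + 10×4 + 12×4 + 15×3 = 207
Orange: 13×3 + 9×0 + 13×4 + 13×1 + 10×2 + 12×1 + 15×2 = 166
Yellow: 13×0 + 9×4 + 13×2 + 13×2 + 10×1 + 12×3 + 15×4 = 194
Pink: 13×2 + 9×2 + 13×0 + 13×4 + 10×3 + 12×2 + 15×1 = 165
Green: 13×4 + 9×3 + 13×3 + 13×0 + 10×0 + 12×0 + 15×0 = 118

Red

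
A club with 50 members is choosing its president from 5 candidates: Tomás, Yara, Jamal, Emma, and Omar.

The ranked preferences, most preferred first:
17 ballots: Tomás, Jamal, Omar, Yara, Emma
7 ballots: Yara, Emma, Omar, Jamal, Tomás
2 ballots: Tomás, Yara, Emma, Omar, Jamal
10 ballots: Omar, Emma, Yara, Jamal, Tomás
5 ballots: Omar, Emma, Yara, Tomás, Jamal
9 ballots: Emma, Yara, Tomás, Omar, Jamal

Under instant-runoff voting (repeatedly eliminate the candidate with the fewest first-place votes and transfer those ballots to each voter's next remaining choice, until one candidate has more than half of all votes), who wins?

Emma

Round 1: Tomás 19, Yara 7, Jamal 0, Emma 9, Omar 15. Jamal eliminated.
Round 2: Tomás 19, Yara 7, Emma 9, Omar 15. Yara eliminated.
Round 3: Tomás 19, Emma 16, Omar 15. Omar eliminated.
Round 4: Tomás 19, Emma 31. Emma has a majority (≥26).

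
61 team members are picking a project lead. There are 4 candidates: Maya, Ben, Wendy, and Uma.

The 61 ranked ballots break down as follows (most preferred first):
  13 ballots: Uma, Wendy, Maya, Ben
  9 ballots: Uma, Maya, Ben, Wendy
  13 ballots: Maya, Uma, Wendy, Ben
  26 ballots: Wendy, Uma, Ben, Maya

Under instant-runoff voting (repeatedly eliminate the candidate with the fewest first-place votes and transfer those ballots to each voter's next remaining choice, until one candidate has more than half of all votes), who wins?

Uma

Round 1: Maya 13, Ben 0, Wendy 26, Uma 22. Ben eliminated.
Round 2: Maya 13, Wendy 26, Uma 22. Maya eliminated.
Round 3: Wendy 26, Uma 35. Uma has a majority (≥31).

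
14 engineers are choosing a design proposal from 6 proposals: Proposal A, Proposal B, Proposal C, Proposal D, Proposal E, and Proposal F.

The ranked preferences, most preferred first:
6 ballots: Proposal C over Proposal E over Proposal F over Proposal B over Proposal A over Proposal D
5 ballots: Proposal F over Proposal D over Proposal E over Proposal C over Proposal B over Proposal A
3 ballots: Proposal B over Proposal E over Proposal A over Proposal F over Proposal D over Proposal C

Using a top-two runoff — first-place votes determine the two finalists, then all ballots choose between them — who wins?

Round 1 first-place votes: Proposal A 0, Proposal B 3, Proposal C 6, Proposal D 0, Proposal E 0, Proposal F 5. Proposal C and Proposal F advance.
Runoff: Proposal C is ranked above Proposal F on 6 ballots, Proposal F above Proposal C on 8.

Proposal F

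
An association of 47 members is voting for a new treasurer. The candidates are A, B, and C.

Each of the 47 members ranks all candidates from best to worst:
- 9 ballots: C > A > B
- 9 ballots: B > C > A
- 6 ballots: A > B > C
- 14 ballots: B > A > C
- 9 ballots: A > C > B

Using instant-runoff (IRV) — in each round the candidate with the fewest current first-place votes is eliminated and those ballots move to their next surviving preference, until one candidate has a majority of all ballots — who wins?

A

Round 1: A 15, B 23, C 9. C eliminated.
Round 2: A 24, B 23. A has a majority (≥24).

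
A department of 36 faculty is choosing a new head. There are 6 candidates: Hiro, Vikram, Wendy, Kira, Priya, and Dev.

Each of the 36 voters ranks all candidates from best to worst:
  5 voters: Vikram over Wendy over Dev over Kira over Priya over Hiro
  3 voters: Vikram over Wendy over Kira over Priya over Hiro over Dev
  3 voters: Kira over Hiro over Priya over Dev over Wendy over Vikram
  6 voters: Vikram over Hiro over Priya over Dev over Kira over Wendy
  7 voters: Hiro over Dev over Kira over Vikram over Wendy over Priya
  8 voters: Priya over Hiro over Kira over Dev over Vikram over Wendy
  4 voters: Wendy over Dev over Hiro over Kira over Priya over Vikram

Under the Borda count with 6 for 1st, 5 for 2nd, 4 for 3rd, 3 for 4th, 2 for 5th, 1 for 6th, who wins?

Hiro

Hiro: 5×1 + 3×2 + 3×5 + 6×5 + 7×6 + 8×5 + 4×4 = 154
Vikram: 5×6 + 3×6 + 3×1 + 6×6 + 7×3 + 8×2 + 4×1 = 128
Wendy: 5×5 + 3×5 + 3×2 + 6×1 + 7×2 + 8×1 + 4×6 = 98
Kira: 5×3 + 3×4 + 3×6 + 6×2 + 7×4 + 8×4 + 4×3 = 129
Priya: 5×2 + 3×3 + 3×4 + 6×4 + 7×1 + 8×6 + 4×2 = 118
Dev: 5×4 + 3×1 + 3×3 + 6×3 + 7×5 + 8×3 + 4×5 = 129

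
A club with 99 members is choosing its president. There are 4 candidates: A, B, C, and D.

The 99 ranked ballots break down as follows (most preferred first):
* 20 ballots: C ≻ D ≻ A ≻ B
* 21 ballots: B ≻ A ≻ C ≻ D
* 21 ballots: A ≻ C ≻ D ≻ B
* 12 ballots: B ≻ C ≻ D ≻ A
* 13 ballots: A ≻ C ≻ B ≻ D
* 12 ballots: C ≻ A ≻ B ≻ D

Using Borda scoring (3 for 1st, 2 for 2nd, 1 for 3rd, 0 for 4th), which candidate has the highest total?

A: 20×1 + 21×2 + 21×3 + 12×0 + 13×3 + 12×2 = 188
B: 20×0 + 21×3 + 21×0 + 12×3 + 13×1 + 12×1 = 124
C: 20×3 + 21×1 + 21×2 + 12×2 + 13×2 + 12×3 = 209
D: 20×2 + 21×0 + 21×1 + 12×1 + 13×0 + 12×0 = 73

C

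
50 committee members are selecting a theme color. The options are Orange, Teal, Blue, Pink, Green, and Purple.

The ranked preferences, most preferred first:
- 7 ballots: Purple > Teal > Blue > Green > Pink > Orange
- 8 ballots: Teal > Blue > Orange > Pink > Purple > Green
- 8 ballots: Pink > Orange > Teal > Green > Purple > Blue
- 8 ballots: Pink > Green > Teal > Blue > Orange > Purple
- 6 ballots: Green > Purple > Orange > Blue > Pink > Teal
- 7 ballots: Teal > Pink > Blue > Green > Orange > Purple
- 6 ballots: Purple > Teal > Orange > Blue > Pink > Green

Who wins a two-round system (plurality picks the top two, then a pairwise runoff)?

Teal

Round 1 first-place votes: Orange 0, Teal 15, Blue 0, Pink 16, Green 6, Purple 13. Pink and Teal advance.
Runoff: Pink is ranked above Teal on 22 ballots, Teal above Pink on 28.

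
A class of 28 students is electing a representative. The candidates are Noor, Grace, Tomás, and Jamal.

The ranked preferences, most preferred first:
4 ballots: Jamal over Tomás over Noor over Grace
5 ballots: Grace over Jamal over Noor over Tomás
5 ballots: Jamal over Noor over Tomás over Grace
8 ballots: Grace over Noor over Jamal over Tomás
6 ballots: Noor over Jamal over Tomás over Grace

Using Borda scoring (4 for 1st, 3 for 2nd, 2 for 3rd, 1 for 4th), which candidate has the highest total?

Noor: 4×2 + 5×2 + 5×3 + 8×3 + 6×4 = 81
Grace: 4×1 + 5×4 + 5×1 + 8×4 + 6×1 = 67
Tomás: 4×3 + 5×1 + 5×2 + 8×1 + 6×2 = 47
Jamal: 4×4 + 5×3 + 5×4 + 8×2 + 6×3 = 85

Jamal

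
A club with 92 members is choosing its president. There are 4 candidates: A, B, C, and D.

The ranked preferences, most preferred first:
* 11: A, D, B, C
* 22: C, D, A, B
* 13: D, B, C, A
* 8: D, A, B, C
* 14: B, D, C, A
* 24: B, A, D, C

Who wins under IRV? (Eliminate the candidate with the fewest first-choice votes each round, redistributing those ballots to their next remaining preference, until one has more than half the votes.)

D

Round 1: A 11, B 38, C 22, D 21. A eliminated.
Round 2: B 38, C 22, D 32. C eliminated.
Round 3: B 38, D 54. D has a majority (≥47).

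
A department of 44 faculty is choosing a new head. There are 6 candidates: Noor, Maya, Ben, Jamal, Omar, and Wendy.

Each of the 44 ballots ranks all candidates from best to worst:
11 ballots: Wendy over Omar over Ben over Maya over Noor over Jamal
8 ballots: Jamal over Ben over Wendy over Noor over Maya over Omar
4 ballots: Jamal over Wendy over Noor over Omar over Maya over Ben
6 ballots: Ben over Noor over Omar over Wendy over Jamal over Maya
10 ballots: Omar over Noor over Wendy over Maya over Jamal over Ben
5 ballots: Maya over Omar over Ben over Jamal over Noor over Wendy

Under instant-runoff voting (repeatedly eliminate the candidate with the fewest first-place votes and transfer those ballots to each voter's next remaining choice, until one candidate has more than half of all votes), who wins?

Omar

Round 1: Noor 0, Maya 5, Ben 6, Jamal 12, Omar 10, Wendy 11. Noor eliminated.
Round 2: Maya 5, Ben 6, Jamal 12, Omar 10, Wendy 11. Maya eliminated.
Round 3: Ben 6, Jamal 12, Omar 15, Wendy 11. Ben eliminated.
Round 4: Jamal 12, Omar 21, Wendy 11. Wendy eliminated.
Round 5: Jamal 12, Omar 32. Omar has a majority (≥23).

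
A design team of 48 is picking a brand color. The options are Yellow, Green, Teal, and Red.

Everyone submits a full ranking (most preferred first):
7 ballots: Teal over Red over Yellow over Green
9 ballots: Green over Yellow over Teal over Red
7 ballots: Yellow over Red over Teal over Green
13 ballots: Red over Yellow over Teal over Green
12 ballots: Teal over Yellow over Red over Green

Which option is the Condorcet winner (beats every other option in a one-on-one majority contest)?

Yellow

Yellow vs Green: 39–9
Yellow vs Teal: 29–19
Yellow vs Red: 28–20
Yellow beats every other option.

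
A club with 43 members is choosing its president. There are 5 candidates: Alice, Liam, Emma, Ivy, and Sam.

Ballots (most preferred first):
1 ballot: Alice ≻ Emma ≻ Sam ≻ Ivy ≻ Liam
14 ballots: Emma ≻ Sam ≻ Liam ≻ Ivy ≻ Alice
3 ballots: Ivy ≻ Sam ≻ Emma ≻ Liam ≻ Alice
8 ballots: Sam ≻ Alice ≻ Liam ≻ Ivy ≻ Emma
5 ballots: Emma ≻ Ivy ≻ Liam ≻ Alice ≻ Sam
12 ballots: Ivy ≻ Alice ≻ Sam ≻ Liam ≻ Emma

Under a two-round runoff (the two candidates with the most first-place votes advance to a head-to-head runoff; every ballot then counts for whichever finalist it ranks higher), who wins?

Round 1 first-place votes: Alice 1, Liam 0, Emma 19, Ivy 15, Sam 8. Emma and Ivy advance.
Runoff: Emma is ranked above Ivy on 20 ballots, Ivy above Emma on 23.

Ivy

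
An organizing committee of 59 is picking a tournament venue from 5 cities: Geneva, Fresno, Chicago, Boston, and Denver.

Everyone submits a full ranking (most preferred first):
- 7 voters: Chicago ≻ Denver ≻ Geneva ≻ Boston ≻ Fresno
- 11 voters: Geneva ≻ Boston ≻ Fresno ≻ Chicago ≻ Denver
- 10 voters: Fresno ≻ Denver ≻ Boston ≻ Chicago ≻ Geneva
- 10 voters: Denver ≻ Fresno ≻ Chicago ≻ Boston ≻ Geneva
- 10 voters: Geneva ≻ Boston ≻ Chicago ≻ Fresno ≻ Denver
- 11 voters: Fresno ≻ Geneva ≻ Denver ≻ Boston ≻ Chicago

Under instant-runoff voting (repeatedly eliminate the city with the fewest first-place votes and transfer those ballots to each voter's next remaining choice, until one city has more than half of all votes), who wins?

Round 1: Geneva 21, Fresno 21, Chicago 7, Boston 0, Denver 10. Boston eliminated.
Round 2: Geneva 21, Fresno 21, Chicago 7, Denver 10. Chicago eliminated.
Round 3: Geneva 21, Fresno 21, Denver 17. Denver eliminated.
Round 4: Geneva 28, Fresno 31. Fresno has a majority (≥30).

Fresno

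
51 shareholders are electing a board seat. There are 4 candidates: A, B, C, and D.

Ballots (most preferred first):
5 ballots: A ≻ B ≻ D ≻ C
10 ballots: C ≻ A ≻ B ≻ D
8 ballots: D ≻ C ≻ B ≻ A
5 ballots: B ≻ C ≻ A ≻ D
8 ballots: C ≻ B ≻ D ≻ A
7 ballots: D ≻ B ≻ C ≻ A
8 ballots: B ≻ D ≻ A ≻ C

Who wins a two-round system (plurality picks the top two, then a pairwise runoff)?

D

Round 1 first-place votes: A 5, B 13, C 18, D 15. C and D advance.
Runoff: C is ranked above D on 23 ballots, D above C on 28.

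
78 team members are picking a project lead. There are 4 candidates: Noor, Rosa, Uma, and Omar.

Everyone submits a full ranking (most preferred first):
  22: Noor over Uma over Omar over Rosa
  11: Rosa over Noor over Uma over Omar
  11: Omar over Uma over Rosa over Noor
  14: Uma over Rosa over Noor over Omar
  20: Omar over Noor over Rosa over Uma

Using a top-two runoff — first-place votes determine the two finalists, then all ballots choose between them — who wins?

Round 1 first-place votes: Noor 22, Rosa 11, Uma 14, Omar 31. Omar and Noor advance.
Runoff: Omar is ranked above Noor on 31 ballots, Noor above Omar on 47.

Noor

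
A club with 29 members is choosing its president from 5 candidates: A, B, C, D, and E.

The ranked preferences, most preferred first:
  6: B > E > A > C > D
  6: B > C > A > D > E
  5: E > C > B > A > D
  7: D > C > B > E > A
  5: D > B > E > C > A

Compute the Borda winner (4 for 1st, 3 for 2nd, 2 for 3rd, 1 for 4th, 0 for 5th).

B

A: 6×2 + 6×2 + 5×1 + 7×0 + 5×0 = 29
B: 6×4 + 6×4 + 5×2 + 7×2 + 5×3 = 87
C: 6×1 + 6×3 + 5×3 + 7×3 + 5×1 = 65
D: 6×0 + 6×1 + 5×0 + 7×4 + 5×4 = 54
E: 6×3 + 6×0 + 5×4 + 7×1 + 5×2 = 55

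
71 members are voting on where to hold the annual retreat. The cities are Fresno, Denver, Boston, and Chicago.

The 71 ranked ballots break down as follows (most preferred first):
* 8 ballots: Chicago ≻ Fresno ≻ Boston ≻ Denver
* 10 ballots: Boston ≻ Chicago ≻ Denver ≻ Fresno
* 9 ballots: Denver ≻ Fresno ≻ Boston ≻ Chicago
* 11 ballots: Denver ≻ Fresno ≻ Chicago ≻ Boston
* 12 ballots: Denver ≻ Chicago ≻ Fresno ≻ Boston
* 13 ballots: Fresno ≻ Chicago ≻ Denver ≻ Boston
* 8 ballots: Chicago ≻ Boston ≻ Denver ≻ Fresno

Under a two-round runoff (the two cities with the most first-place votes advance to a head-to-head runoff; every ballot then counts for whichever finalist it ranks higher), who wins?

Round 1 first-place votes: Fresno 13, Denver 32, Boston 10, Chicago 16. Denver and Chicago advance.
Runoff: Denver is ranked above Chicago on 32 ballots, Chicago above Denver on 39.

Chicago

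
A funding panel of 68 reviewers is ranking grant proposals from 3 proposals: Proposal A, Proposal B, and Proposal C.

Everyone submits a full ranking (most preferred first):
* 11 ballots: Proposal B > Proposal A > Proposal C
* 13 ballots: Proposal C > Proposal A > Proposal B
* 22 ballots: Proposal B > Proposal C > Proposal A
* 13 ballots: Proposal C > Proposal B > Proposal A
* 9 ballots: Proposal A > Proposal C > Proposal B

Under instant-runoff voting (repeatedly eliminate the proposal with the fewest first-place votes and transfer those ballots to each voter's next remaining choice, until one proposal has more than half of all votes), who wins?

Proposal C

Round 1: Proposal A 9, Proposal B 33, Proposal C 26. Proposal A eliminated.
Round 2: Proposal B 33, Proposal C 35. Proposal C has a majority (≥35).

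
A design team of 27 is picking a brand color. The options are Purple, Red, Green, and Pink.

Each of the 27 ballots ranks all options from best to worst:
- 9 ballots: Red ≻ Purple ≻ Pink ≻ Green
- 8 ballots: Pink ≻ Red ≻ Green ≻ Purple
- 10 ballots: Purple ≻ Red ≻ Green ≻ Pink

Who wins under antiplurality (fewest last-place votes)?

Red

Last-place votes: Purple 8, Red 0, Green 9, Pink 10.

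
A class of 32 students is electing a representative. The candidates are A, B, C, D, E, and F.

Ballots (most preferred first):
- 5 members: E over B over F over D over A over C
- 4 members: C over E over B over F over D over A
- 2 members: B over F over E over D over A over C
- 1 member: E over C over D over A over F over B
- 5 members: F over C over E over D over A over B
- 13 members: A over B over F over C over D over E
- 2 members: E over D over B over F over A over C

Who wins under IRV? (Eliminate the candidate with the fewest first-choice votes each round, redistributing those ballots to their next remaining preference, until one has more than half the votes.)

Round 1: A 13, B 2, C 4, D 0, E 8, F 5. D eliminated.
Round 2: A 13, B 2, C 4, E 8, F 5. B eliminated.
Round 3: A 13, C 4, E 8, F 7. C eliminated.
Round 4: A 13, E 12, F 7. F eliminated.
Round 5: A 13, E 19. E has a majority (≥17).

E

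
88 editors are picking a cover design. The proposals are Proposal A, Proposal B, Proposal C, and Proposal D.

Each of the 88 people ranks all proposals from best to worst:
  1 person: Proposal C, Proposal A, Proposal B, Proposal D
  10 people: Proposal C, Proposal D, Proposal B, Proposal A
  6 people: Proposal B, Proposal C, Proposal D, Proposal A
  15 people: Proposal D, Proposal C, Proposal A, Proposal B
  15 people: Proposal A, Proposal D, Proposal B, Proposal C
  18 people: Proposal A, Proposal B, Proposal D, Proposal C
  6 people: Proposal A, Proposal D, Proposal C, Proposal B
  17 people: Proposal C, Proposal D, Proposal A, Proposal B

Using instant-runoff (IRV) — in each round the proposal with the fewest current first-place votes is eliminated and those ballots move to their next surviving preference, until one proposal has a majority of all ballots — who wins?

Proposal C

Round 1: Proposal A 39, Proposal B 6, Proposal C 28, Proposal D 15. Proposal B eliminated.
Round 2: Proposal A 39, Proposal C 34, Proposal D 15. Proposal D eliminated.
Round 3: Proposal A 39, Proposal C 49. Proposal C has a majority (≥45).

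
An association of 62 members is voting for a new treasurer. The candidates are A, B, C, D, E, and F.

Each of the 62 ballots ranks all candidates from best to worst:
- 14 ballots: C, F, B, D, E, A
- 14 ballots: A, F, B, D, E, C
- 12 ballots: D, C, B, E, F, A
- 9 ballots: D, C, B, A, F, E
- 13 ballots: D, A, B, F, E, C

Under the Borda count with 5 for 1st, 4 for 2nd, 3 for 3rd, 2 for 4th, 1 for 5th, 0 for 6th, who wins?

A: 14×0 + 14×5 + 12×0 + 9×2 + 13×4 = 140
B: 14×3 + 14×3 + 12×3 + 9×3 + 13×3 = 186
C: 14×5 + 14×0 + 12×4 + 9×4 + 13×0 = 154
D: 14×2 + 14×2 + 12×5 + 9×5 + 13×5 = 226
E: 14×1 + 14×1 + 12×2 + 9×0 + 13×1 = 65
F: 14×4 + 14×4 + 12×1 + 9×1 + 13×2 = 159

D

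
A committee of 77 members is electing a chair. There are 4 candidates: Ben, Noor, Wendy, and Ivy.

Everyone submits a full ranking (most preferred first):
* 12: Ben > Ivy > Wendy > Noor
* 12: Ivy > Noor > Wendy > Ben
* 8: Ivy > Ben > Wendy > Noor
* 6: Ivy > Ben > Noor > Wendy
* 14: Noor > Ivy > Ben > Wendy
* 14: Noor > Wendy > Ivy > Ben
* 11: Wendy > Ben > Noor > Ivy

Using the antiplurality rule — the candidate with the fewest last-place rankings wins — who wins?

Ivy

Last-place votes: Ben 26, Noor 20, Wendy 20, Ivy 11.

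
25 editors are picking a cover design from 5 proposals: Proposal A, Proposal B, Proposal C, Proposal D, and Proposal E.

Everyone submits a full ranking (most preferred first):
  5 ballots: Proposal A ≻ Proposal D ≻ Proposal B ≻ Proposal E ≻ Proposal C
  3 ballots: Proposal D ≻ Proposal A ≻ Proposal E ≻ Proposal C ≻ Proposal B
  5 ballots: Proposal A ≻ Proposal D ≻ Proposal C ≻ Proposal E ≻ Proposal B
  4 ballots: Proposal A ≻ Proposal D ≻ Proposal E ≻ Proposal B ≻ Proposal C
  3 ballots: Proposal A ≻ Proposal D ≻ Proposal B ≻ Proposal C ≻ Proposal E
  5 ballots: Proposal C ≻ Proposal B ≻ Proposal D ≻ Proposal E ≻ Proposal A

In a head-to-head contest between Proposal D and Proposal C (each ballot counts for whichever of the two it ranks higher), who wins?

Proposal D

Proposal D is ranked above Proposal C on 20 ballots; Proposal C above Proposal D on 5.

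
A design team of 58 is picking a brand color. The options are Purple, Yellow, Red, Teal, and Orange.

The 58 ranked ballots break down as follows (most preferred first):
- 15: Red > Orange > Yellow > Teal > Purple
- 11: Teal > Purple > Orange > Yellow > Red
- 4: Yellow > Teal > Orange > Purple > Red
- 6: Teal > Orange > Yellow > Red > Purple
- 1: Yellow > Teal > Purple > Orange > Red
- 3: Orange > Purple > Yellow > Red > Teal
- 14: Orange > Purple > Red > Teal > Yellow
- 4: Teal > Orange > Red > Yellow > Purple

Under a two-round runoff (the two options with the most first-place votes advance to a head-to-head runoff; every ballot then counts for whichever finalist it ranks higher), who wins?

Round 1 first-place votes: Purple 0, Yellow 5, Red 15, Teal 21, Orange 17. Teal and Orange advance.
Runoff: Teal is ranked above Orange on 26 ballots, Orange above Teal on 32.

Orange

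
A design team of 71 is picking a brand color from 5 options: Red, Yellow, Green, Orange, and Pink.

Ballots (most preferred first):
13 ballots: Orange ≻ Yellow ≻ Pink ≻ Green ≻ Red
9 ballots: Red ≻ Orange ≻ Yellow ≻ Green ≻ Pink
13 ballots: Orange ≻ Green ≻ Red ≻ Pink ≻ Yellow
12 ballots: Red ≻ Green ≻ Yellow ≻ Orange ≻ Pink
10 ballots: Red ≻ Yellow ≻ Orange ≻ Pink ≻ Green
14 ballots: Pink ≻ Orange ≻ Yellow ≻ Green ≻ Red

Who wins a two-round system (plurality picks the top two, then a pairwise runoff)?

Round 1 first-place votes: Red 31, Yellow 0, Green 0, Orange 26, Pink 14. Red and Orange advance.
Runoff: Red is ranked above Orange on 31 ballots, Orange above Red on 40.

Orange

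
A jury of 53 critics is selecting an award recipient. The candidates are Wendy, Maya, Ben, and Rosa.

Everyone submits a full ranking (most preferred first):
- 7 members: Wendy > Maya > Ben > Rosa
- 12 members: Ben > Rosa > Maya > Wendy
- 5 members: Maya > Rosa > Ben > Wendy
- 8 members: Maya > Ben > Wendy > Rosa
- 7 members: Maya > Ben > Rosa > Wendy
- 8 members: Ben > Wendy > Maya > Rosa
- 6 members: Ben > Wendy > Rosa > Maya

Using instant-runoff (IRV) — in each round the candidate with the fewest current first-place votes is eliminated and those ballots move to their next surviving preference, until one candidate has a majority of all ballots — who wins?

Round 1: Wendy 7, Maya 20, Ben 26, Rosa 0. Rosa eliminated.
Round 2: Wendy 7, Maya 20, Ben 26. Wendy eliminated.
Round 3: Maya 27, Ben 26. Maya has a majority (≥27).

Maya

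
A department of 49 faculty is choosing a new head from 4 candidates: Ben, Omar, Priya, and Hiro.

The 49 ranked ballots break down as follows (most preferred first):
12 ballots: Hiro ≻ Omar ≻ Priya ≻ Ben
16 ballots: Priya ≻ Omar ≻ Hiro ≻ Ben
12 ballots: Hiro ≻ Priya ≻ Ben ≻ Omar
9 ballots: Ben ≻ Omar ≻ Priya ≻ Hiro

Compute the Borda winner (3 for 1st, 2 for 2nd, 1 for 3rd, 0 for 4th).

Priya

Ben: 12×0 + 16×0 + 12×1 + 9×3 = 39
Omar: 12×2 + 16×2 + 12×0 + 9×2 = 74
Priya: 12×1 + 16×3 + 12×2 + 9×1 = 93
Hiro: 12×3 + 16×1 + 12×3 + 9×0 = 88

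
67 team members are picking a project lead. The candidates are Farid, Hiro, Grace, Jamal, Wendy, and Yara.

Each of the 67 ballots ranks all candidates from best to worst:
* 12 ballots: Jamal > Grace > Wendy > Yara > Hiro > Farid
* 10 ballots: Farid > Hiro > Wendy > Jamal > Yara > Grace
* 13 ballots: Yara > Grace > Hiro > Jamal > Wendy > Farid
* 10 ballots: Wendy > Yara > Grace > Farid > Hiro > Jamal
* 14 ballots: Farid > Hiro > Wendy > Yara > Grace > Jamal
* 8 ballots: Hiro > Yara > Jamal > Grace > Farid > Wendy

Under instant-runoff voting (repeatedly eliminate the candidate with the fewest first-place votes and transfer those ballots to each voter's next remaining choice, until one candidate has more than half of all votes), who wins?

Round 1: Farid 24, Hiro 8, Grace 0, Jamal 12, Wendy 10, Yara 13. Grace eliminated.
Round 2: Farid 24, Hiro 8, Jamal 12, Wendy 10, Yara 13. Hiro eliminated.
Round 3: Farid 24, Jamal 12, Wendy 10, Yara 21. Wendy eliminated.
Round 4: Farid 24, Jamal 12, Yara 31. Jamal eliminated.
Round 5: Farid 24, Yara 43. Yara has a majority (≥34).

Yara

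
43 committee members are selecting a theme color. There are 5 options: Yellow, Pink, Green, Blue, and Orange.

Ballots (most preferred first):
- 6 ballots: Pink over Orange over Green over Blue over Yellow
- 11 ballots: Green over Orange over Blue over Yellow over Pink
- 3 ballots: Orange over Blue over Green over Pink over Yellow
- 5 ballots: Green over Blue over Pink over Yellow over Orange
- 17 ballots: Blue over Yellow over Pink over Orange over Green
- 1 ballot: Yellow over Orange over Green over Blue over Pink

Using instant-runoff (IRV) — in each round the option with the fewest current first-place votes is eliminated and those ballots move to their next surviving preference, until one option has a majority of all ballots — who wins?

Round 1: Yellow 1, Pink 6, Green 16, Blue 17, Orange 3. Yellow eliminated.
Round 2: Pink 6, Green 16, Blue 17, Orange 4. Orange eliminated.
Round 3: Pink 6, Green 17, Blue 20. Pink eliminated.
Round 4: Green 23, Blue 20. Green has a majority (≥22).

Green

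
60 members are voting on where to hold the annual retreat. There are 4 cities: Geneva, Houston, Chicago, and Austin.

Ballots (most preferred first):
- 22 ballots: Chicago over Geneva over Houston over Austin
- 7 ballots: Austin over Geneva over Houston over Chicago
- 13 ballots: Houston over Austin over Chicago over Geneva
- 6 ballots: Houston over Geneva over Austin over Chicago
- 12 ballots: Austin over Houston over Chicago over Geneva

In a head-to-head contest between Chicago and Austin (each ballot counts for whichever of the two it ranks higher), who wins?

Chicago is ranked above Austin on 22 ballots; Austin above Chicago on 38.

Austin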